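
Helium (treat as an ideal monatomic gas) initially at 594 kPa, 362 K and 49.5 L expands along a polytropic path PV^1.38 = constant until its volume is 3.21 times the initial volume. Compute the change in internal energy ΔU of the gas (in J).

n = P₁V₁/(RT₁) = 594×49.5/(8.314×362) = 9.77 mol.
Polytropic n=1.38: T₂ = T₁(V₁/V₂)^(n−1) = 362×(0.312)^0.38 = 232 K; P₂ = P₁(V₁/V₂)^n = 119 kPa.
For an ideal gas ΔU = nCvΔT with Cv = (3/2)R = 12.5 J/(mol·K).
ΔU = 9.77×12.5×(232−362) = -15800 J.

-15800 J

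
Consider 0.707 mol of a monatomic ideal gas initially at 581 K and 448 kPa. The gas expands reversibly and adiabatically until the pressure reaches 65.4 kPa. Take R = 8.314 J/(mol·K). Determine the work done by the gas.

2750 J

V₁ = nRT₁/P₁ = 0.707×8.314×581/448 = 7.62 L.
Adiabatic: T₂/T₁ = (P₂/P₁)^((γ−1)/γ) ⇒ T₂ = 581×(0.146)^0.400 = 269 K; V₂ = 24.2 L.
ΔU = nCvΔT = 0.707×12.5×(269−581) = -2750 J.
Q = 0 for an adiabatic process, so W = −ΔU = 2750 J.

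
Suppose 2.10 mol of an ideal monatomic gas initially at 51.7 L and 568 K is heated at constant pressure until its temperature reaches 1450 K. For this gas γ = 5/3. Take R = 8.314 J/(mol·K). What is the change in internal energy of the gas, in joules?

P₁ = nRT₁/V₁ = 2.10×8.314×568/51.7 = 192 kPa.
Isobaric: P stays 192 kPa; V/T = const ⇒ T₂ = 1450 K, V₂ = 132 L.
For an ideal gas ΔU = nCvΔT with Cv = (3/2)R = 12.5 J/(mol·K).
ΔU = 2.10×12.5×(1450−568) = 23100 J.

23100 J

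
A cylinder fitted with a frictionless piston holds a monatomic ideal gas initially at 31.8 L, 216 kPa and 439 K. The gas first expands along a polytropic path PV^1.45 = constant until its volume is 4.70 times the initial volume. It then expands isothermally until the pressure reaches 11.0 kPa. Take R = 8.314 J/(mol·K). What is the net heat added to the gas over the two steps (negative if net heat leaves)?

5000 J

n = P₁V₁/(RT₁) = 216×31.8/(8.314×439) = 1.88 mol.
Step 1 — Polytropic n=1.45: T₂ = T₁(V₁/V₂)^(n−1) = 439×(0.213)^0.45 = 219 K; P₂ = P₁(V₁/V₂)^n = 22.9 kPa.
W = (P₁V₁−P₂V₂)/(n−1) = (216×31.8−22.9×149)/0.45 = 7660 J.
ΔU = nCvΔT = 1.88×12.5×(219−439) = -5170 J.
Q = ΔU + W = 2490 J.
State after step 1: P = 22.9 kPa, V = 149 L, T = 219 K.
Step 2 — Isothermal: T stays 219 K; PV = const ⇒ V₂ = 311 L, P₂ = 11.0 kPa.
ΔU = 0 (ideal gas, T constant).
W = nRT ln(V₂/V₁) = 1.88×8.314×219×ln(2.08) = 2510 J.
Q = ΔU + W = 2510 J.
Net over both steps: W = 10200 J, Q = 5000 J, ΔU = -5170 J.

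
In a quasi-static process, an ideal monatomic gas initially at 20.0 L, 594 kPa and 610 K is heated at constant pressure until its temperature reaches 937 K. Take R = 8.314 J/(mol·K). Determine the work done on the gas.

-6370 J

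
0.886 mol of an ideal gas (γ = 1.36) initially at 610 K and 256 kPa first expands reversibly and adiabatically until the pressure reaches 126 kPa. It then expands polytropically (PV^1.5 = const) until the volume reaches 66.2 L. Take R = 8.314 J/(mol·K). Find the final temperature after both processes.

V₁ = nRT₁/P₁ = 0.886×8.314×610/256 = 17.6 L.
Step 1 — Adiabatic: T₂/T₁ = (P₂/P₁)^((γ−1)/γ) ⇒ T₂ = 610×(0.492)^0.265 = 506 K; V₂ = 29.6 L.
ΔU = nCvΔT = 0.886×23.1×(506−610) = -2140 J.
Q = 0 for an adiabatic process, so W = −ΔU = 2140 J.
State after step 1: P = 126 kPa, V = 29.6 L, T = 506 K.
Step 2 — Polytropic n=1.5: T₂ = T₁(V₁/V₂)^(n−1) = 506×(0.447)^0.50 = 338 K; P₂ = P₁(V₁/V₂)^n = 37.6 kPa.
W = (P₁V₁−P₂V₂)/(n−1) = (126×29.6−37.6×66.2)/0.50 = 2470 J.
ΔU = nCvΔT = 0.886×23.1×(338−506) = -3430 J.
Q = ΔU + W = -961 J.
Net over both steps: W = 4610 J, Q = -961 J, ΔU = -5570 J.

338 K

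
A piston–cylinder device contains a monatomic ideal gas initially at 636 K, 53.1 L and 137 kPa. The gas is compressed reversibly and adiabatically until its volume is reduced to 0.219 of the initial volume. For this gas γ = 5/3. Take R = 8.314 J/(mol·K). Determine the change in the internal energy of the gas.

19100 J

n = P₁V₁/(RT₁) = 137×53.1/(8.314×636) = 1.38 mol.
Adiabatic: TV^(γ−1) = const ⇒ T₂ = 636×(4.57)^0.667 = 1750 K; PV^γ = const ⇒ P₂ = 1720 kPa.
For an ideal gas ΔU = nCvΔT with Cv = (3/2)R = 12.5 J/(mol·K).
ΔU = 1.38×12.5×(1750−636) = 19100 J.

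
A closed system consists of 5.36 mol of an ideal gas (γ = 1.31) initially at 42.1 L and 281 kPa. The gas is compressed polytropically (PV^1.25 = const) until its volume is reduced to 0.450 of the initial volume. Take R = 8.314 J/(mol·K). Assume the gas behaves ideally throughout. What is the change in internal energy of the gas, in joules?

T₁ = P₁V₁/(nR) = 281×42.1/(5.36×8.314) = 265 K.
Polytropic n=1.25: T₂ = T₁(V₁/V₂)^(n−1) = 265×(2.22)^0.25 = 324 K; P₂ = P₁(V₁/V₂)^n = 762 kPa.
For an ideal gas ΔU = nCvΔT with Cv = R/(γ−1) = 26.8 J/(mol·K).
ΔU = 5.36×26.8×(324−265) = 8430 J.

8430 J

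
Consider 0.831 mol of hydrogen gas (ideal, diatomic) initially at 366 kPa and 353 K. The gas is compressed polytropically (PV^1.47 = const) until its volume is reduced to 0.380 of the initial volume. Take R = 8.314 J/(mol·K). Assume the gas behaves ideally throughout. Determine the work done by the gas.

V₁ = nRT₁/P₁ = 0.831×8.314×353/366 = 6.66 L.
Polytropic n=1.47: T₂ = T₁(V₁/V₂)^(n−1) = 353×(2.63)^0.47 = 556 K; P₂ = P₁(V₁/V₂)^n = 1520 kPa.
W = (P₁V₁−P₂V₂)/(n−1) = (366×6.66−1520×2.53)/0.47 = -2990 J.

-2990 J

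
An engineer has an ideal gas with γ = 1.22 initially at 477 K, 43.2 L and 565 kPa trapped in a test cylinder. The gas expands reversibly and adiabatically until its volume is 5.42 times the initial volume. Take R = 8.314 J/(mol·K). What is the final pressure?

71.9 kPa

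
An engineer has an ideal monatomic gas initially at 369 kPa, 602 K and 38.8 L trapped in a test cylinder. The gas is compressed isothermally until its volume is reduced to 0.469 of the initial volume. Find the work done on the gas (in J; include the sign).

n = P₁V₁/(RT₁) = 369×38.8/(8.314×602) = 2.86 mol.
Isothermal: T stays 602 K; PV = const ⇒ V₂ = 18.2 L, P₂ = 787 kPa.
W = nRT ln(V₂/V₁) = 2.86×8.314×602×ln(0.469) = -10800 J.
Work done on the gas = −W_by = 10800 J.

10800 J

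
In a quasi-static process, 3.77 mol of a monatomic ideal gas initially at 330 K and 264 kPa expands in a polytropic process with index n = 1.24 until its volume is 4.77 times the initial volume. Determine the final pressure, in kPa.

V₁ = nRT₁/P₁ = 3.77×8.314×330/264 = 39.2 L.
Polytropic n=1.24: T₂ = T₁(V₁/V₂)^(n−1) = 330×(0.210)^0.24 = 227 K; P₂ = P₁(V₁/V₂)^n = 38.0 kPa.

38.0 kPa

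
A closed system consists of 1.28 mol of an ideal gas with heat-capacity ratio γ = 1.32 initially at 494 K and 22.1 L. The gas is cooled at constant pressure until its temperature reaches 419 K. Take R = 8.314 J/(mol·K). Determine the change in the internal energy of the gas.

-2490 J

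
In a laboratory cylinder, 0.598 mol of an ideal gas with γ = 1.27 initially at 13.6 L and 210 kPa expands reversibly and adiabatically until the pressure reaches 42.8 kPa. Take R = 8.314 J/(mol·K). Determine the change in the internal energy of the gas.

-3030 J

T₁ = P₁V₁/(nR) = 210×13.6/(0.598×8.314) = 574 K.
Adiabatic: T₂/T₁ = (P₂/P₁)^((γ−1)/γ) ⇒ T₂ = 574×(0.204)^0.213 = 410 K; V₂ = 47.6 L.
For an ideal gas ΔU = nCvΔT with Cv = R/(γ−1) = 30.8 J/(mol·K).
ΔU = 0.598×30.8×(410−574) = -3030 J.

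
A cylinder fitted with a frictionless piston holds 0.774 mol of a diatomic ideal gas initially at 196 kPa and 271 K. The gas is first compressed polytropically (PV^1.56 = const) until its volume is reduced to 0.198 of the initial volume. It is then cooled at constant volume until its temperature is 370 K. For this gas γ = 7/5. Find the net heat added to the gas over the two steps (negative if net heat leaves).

-3010 J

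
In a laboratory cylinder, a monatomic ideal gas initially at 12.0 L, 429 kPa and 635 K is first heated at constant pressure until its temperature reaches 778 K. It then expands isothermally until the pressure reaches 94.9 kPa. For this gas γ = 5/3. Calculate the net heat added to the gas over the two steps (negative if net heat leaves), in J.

n = P₁V₁/(RT₁) = 429×12.0/(8.314×635) = 0.975 mol.
Step 1 — Isobaric: P stays 429 kPa; V/T = const ⇒ T₂ = 778 K, V₂ = 14.7 L.
W = PΔV = 429×(14.7−12.0) kPa·L = 1160 J.
ΔU = nCvΔT = 0.975×12.5×(778−635) = 1740 J.
Q = ΔU + W = nCpΔT = 2900 J.
State after step 1: P = 429 kPa, V = 14.7 L, T = 778 K.
Step 2 — Isothermal: T stays 778 K; PV = const ⇒ V₂ = 66.5 L, P₂ = 94.9 kPa.
ΔU = 0 (ideal gas, T constant).
W = nRT ln(V₂/V₁) = 0.975×8.314×778×ln(4.52) = 9520 J.
Q = ΔU + W = 9520 J.
Net over both steps: W = 10700 J, Q = 12400 J, ΔU = 1740 J.

12400 J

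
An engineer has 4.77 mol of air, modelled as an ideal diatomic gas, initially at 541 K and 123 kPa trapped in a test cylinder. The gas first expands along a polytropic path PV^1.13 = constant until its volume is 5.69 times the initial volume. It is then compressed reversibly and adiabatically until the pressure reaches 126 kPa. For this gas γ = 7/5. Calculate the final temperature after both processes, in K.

762 K

V₁ = nRT₁/P₁ = 4.77×8.314×541/123 = 174 L.
Step 1 — Polytropic n=1.13: T₂ = T₁(V₁/V₂)^(n−1) = 541×(0.176)^0.13 = 432 K; P₂ = P₁(V₁/V₂)^n = 17.2 kPa.
W = (P₁V₁−P₂V₂)/(n−1) = (123×174−17.2×993)/0.13 = 33400 J.
ΔU = nCvΔT = 4.77×20.8×(432−541) = -10900 J.
Q = ΔU + W = 22500 J.
State after step 1: P = 17.2 kPa, V = 993 L, T = 432 K.
Step 2 — Adiabatic: T₂/T₁ = (P₂/P₁)^((γ−1)/γ) ⇒ T₂ = 432×(7.31)^0.286 = 762 K; V₂ = 240 L.
ΔU = nCvΔT = 4.77×20.8×(762−432) = 32700 J.
Q = 0 for an adiabatic process, so W = −ΔU = -32700 J.
Net over both steps: W = 650 J, Q = 22500 J, ΔU = 21900 J.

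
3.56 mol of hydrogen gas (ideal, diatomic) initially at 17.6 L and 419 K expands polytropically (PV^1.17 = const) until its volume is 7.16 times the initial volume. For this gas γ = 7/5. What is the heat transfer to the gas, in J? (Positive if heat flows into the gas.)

P₁ = nRT₁/V₁ = 3.56×8.314×419/17.6 = 705 kPa.
Polytropic n=1.17: T₂ = T₁(V₁/V₂)^(n−1) = 419×(0.140)^0.17 = 300 K; P₂ = P₁(V₁/V₂)^n = 70.4 kPa.
W = (P₁V₁−P₂V₂)/(n−1) = (705×17.6−70.4×126)/0.17 = 20700 J.
ΔU = nCvΔT = 3.56×20.8×(300−419) = -8820 J.
Q = ΔU + W = 11900 J.

11900 J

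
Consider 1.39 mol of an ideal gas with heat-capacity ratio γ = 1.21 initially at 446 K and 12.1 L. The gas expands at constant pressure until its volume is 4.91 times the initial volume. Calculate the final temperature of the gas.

2190 K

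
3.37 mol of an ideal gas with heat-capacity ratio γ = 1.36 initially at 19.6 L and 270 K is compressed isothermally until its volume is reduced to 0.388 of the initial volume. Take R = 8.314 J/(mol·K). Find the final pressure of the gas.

P₁ = nRT₁/V₁ = 3.37×8.314×270/19.6 = 386 kPa.
Isothermal: T stays 270 K; PV = const ⇒ V₂ = 7.60 L, P₂ = 995 kPa.

995 kPa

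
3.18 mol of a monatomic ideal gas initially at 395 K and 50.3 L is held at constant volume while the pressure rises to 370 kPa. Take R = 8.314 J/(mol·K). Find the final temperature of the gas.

704 K

P₁ = nRT₁/V₁ = 3.18×8.314×395/50.3 = 208 kPa.
Isochoric: V stays 50.3 L; P/T = const ⇒ T₂ = 704 K, P₂ = 370 kPa.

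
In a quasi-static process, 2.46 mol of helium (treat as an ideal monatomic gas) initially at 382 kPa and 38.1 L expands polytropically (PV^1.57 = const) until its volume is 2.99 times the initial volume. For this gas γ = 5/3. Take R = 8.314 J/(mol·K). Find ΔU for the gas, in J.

T₁ = P₁V₁/(nR) = 382×38.1/(2.46×8.314) = 712 K.
Polytropic n=1.57: T₂ = T₁(V₁/V₂)^(n−1) = 712×(0.334)^0.57 = 381 K; P₂ = P₁(V₁/V₂)^n = 68.4 kPa.
For an ideal gas ΔU = nCvΔT with Cv = (3/2)R = 12.5 J/(mol·K).
ΔU = 2.46×12.5×(381−712) = -10100 J.

-10100 J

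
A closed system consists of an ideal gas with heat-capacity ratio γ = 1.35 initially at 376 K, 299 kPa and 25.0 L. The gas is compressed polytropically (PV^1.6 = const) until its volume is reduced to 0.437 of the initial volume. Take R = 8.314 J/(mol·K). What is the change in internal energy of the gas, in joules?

13700 J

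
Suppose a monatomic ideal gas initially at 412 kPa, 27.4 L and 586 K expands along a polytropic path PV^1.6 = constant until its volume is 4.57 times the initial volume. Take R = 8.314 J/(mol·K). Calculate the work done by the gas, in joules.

n = P₁V₁/(RT₁) = 412×27.4/(8.314×586) = 2.32 mol.
Polytropic n=1.6: T₂ = T₁(V₁/V₂)^(n−1) = 586×(0.219)^0.60 = 235 K; P₂ = P₁(V₁/V₂)^n = 36.2 kPa.
W = (P₁V₁−P₂V₂)/(n−1) = (412×27.4−36.2×125)/0.60 = 11300 J.

11300 J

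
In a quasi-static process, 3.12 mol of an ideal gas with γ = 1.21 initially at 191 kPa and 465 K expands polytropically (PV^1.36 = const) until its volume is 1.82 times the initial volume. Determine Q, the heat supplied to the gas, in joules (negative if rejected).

V₁ = nRT₁/P₁ = 3.12×8.314×465/191 = 63.2 L.
Polytropic n=1.36: T₂ = T₁(V₁/V₂)^(n−1) = 465×(0.549)^0.36 = 375 K; P₂ = P₁(V₁/V₂)^n = 84.6 kPa.
W = (P₁V₁−P₂V₂)/(n−1) = (191×63.2−84.6×115)/0.36 = 6500 J.
ΔU = nCvΔT = 3.12×39.6×(375−465) = -11100 J.
Q = ΔU + W = -4640 J.

-4640 J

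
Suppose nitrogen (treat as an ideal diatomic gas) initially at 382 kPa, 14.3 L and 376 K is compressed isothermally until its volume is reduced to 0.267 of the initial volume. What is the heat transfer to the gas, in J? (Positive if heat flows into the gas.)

-7210 J

n = P₁V₁/(RT₁) = 382×14.3/(8.314×376) = 1.75 mol.
Isothermal: T stays 376 K; PV = const ⇒ V₂ = 3.82 L, P₂ = 1430 kPa.
ΔU = 0 (ideal gas, T constant).
W = nRT ln(V₂/V₁) = 1.75×8.314×376×ln(0.267) = -7210 J.
Q = ΔU + W = -7210 J.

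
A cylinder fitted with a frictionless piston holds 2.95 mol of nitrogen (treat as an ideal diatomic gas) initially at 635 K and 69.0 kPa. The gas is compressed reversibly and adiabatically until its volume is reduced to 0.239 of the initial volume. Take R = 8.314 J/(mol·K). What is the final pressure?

512 kPa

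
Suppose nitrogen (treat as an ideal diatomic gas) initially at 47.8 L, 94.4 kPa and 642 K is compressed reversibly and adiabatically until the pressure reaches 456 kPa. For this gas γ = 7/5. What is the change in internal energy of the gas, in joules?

n = P₁V₁/(RT₁) = 94.4×47.8/(8.314×642) = 0.845 mol.
Adiabatic: T₂/T₁ = (P₂/P₁)^((γ−1)/γ) ⇒ T₂ = 642×(4.83)^0.286 = 1010 K; V₂ = 15.5 L.
For an ideal gas ΔU = nCvΔT with Cv = (5/2)R = 20.8 J/(mol·K).
ΔU = 0.845×20.8×(1010−642) = 6410 J.

6410 J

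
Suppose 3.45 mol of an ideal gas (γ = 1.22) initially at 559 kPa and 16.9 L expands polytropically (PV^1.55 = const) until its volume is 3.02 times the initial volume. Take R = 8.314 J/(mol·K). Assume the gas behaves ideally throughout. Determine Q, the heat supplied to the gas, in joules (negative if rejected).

-11700 J

T₁ = P₁V₁/(nR) = 559×16.9/(3.45×8.314) = 329 K.
Polytropic n=1.55: T₂ = T₁(V₁/V₂)^(n−1) = 329×(0.331)^0.55 = 179 K; P₂ = P₁(V₁/V₂)^n = 101 kPa.
W = (P₁V₁−P₂V₂)/(n−1) = (559×16.9−101×51.0)/0.55 = 7820 J.
ΔU = nCvΔT = 3.45×37.8×(179−329) = -19600 J.
Q = ΔU + W = -11700 J.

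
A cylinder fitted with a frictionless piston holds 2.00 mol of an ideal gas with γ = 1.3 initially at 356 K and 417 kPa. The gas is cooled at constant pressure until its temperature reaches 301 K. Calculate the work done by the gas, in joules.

-915 J

V₁ = nRT₁/P₁ = 2.00×8.314×356/417 = 14.2 L.
Isobaric: P stays 417 kPa; V/T = const ⇒ T₂ = 301 K, V₂ = 12.0 L.
W = PΔV = 417×(12.0−14.2) kPa·L = -915 J.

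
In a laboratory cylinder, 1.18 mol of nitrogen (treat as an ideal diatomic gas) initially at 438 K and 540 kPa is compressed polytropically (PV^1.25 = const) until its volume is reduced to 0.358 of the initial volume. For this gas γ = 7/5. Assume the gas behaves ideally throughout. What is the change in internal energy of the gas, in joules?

3150 J

V₁ = nRT₁/P₁ = 1.18×8.314×438/540 = 7.96 L.
Polytropic n=1.25: T₂ = T₁(V₁/V₂)^(n−1) = 438×(2.79)^0.25 = 566 K; P₂ = P₁(V₁/V₂)^n = 1950 kPa.
For an ideal gas ΔU = nCvΔT with Cv = (5/2)R = 20.8 J/(mol·K).
ΔU = 1.18×20.8×(566−438) = 3150 J.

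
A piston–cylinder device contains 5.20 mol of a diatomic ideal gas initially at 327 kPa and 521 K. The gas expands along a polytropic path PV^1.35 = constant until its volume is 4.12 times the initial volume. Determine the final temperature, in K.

V₁ = nRT₁/P₁ = 5.20×8.314×521/327 = 68.9 L.
Polytropic n=1.35: T₂ = T₁(V₁/V₂)^(n−1) = 521×(0.243)^0.35 = 317 K; P₂ = P₁(V₁/V₂)^n = 48.4 kPa.

317 K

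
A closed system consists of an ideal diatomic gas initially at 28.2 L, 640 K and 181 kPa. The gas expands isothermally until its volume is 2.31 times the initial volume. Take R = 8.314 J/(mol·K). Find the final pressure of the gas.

Isothermal: T stays 640 K; PV = const ⇒ V₂ = 65.1 L, P₂ = 78.4 kPa.

78.4 kPa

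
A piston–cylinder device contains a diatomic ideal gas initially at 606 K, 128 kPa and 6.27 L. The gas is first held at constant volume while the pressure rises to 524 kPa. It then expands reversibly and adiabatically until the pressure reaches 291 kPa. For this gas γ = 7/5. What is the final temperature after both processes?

2100 K

n = P₁V₁/(RT₁) = 128×6.27/(8.314×606) = 0.159 mol.
Step 1 — Isochoric: V stays 6.27 L; P/T = const ⇒ T₂ = 2480 K, P₂ = 524 kPa.
W = 0 (no volume change).
ΔU = nCvΔT = 0.159×20.8×(2480−606) = 6210 J.
Q = ΔU = 6210 J.
State after step 1: P = 524 kPa, V = 6.27 L, T = 2480 K.
Step 2 — Adiabatic: T₂/T₁ = (P₂/P₁)^((γ−1)/γ) ⇒ T₂ = 2480×(0.555)^0.286 = 2100 K; V₂ = 9.54 L.
ΔU = nCvΔT = 0.159×20.8×(2100−2480) = -1270 J.
Q = 0 for an adiabatic process, so W = −ΔU = 1270 J.
Net over both steps: W = 1270 J, Q = 6210 J, ΔU = 4940 J.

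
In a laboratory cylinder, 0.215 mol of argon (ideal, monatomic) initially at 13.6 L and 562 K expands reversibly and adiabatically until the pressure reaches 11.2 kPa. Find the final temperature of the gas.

P₁ = nRT₁/V₁ = 0.215×8.314×562/13.6 = 73.9 kPa.
Adiabatic: T₂/T₁ = (P₂/P₁)^((γ−1)/γ) ⇒ T₂ = 562×(0.152)^0.400 = 264 K; V₂ = 42.2 L.

264 K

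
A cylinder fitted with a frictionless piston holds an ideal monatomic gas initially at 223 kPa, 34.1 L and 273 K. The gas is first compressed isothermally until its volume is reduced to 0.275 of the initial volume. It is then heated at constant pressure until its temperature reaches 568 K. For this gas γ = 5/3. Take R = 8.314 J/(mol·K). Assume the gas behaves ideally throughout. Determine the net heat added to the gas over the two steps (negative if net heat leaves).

n = P₁V₁/(RT₁) = 223×34.1/(8.314×273) = 3.35 mol.
Step 1 — Isothermal: T stays 273 K; PV = const ⇒ V₂ = 9.38 L, P₂ = 811 kPa.
ΔU = 0 (ideal gas, T constant).
W = nRT ln(V₂/V₁) = 3.35×8.314×273×ln(0.275) = -9820 J.
Q = ΔU + W = -9820 J.
State after step 1: P = 811 kPa, V = 9.38 L, T = 273 K.
Step 2 — Isobaric: P stays 811 kPa; V/T = const ⇒ T₂ = 568 K, V₂ = 19.5 L.
W = PΔV = 811×(19.5−9.38) kPa·L = 8220 J.
ΔU = nCvΔT = 3.35×12.5×(568−273) = 12300 J.
Q = ΔU + W = nCpΔT = 20500 J.
Net over both steps: W = -1600 J, Q = 10700 J, ΔU = 12300 J.

10700 J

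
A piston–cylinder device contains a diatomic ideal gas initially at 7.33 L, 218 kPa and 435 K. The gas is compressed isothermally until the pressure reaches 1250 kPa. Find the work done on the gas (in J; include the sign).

n = P₁V₁/(RT₁) = 218×7.33/(8.314×435) = 0.442 mol.
Isothermal: T stays 435 K; PV = const ⇒ V₂ = 1.28 L, P₂ = 1250 kPa.
W = nRT ln(V₂/V₁) = 0.442×8.314×435×ln(0.174) = -2790 J.
Work done on the gas = −W_by = 2790 J.

2790 J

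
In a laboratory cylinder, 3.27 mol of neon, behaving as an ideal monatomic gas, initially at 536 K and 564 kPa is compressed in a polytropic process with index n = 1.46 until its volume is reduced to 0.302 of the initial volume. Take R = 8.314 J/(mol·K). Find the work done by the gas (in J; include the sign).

-23300 J

V₁ = nRT₁/P₁ = 3.27×8.314×536/564 = 25.8 L.
Polytropic n=1.46: T₂ = T₁(V₁/V₂)^(n−1) = 536×(3.31)^0.46 = 930 K; P₂ = P₁(V₁/V₂)^n = 3240 kPa.
W = (P₁V₁−P₂V₂)/(n−1) = (564×25.8−3240×7.80)/0.46 = -23300 J.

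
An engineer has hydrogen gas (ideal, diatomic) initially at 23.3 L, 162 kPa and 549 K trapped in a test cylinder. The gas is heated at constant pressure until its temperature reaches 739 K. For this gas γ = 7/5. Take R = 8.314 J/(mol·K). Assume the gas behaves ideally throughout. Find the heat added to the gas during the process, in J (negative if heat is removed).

n = P₁V₁/(RT₁) = 162×23.3/(8.314×549) = 0.827 mol.
Isobaric: P stays 162 kPa; V/T = const ⇒ T₂ = 739 K, V₂ = 31.4 L.
W = PΔV = 162×(31.4−23.3) kPa·L = 1310 J.
ΔU = nCvΔT = 0.827×20.8×(739−549) = 3270 J.
Q = ΔU + W = nCpΔT = 4570 J.

4570 J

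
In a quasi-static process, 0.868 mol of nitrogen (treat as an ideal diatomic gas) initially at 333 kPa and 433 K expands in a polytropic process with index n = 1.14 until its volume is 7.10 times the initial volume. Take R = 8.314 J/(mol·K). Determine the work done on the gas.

-5360 J

V₁ = nRT₁/P₁ = 0.868×8.314×433/333 = 9.38 L.
Polytropic n=1.14: T₂ = T₁(V₁/V₂)^(n−1) = 433×(0.141)^0.14 = 329 K; P₂ = P₁(V₁/V₂)^n = 35.6 kPa.
W = (P₁V₁−P₂V₂)/(n−1) = (333×9.38−35.6×66.6)/0.14 = 5360 J.
Work done on the gas = −W_by = -5360 J.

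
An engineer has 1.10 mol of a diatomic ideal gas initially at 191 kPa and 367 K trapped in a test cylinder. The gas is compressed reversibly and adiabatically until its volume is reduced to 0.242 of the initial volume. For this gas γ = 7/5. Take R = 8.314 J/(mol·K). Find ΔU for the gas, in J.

V₁ = nRT₁/P₁ = 1.10×8.314×367/191 = 17.6 L.
Adiabatic: TV^(γ−1) = const ⇒ T₂ = 367×(4.13)^0.400 = 647 K; PV^γ = const ⇒ P₂ = 1390 kPa.
For an ideal gas ΔU = nCvΔT with Cv = (5/2)R = 20.8 J/(mol·K).
ΔU = 1.10×20.8×(647−367) = 6410 J.

6410 J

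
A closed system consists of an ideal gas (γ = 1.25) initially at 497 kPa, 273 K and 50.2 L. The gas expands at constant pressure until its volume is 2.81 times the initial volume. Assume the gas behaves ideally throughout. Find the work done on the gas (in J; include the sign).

-45200 J

n = P₁V₁/(RT₁) = 497×50.2/(8.314×273) = 11.0 mol.
Isobaric: P stays 497 kPa; V/T = const ⇒ T₂ = 767 K, V₂ = 141 L.
W = PΔV = 497×(141−50.2) kPa·L = 45200 J.
Work done on the gas = −W_by = -45200 J.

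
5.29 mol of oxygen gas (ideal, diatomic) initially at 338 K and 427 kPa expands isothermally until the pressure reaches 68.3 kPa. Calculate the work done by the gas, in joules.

V₁ = nRT₁/P₁ = 5.29×8.314×338/427 = 34.8 L.
Isothermal: T stays 338 K; PV = const ⇒ V₂ = 218 L, P₂ = 68.3 kPa.
W = nRT ln(V₂/V₁) = 5.29×8.314×338×ln(6.25) = 27200 J.

27200 J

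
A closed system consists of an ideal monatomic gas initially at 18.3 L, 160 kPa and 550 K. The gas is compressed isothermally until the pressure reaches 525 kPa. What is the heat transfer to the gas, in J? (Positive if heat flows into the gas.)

-3480 J

n = P₁V₁/(RT₁) = 160×18.3/(8.314×550) = 0.640 mol.
Isothermal: T stays 550 K; PV = const ⇒ V₂ = 5.58 L, P₂ = 525 kPa.
ΔU = 0 (ideal gas, T constant).
W = nRT ln(V₂/V₁) = 0.640×8.314×550×ln(0.305) = -3480 J.
Q = ΔU + W = -3480 J.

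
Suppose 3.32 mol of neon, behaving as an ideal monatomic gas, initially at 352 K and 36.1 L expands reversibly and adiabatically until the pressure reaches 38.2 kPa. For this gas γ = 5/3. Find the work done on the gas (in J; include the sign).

P₁ = nRT₁/V₁ = 3.32×8.314×352/36.1 = 269 kPa.
Adiabatic: T₂/T₁ = (P₂/P₁)^((γ−1)/γ) ⇒ T₂ = 352×(0.142)^0.400 = 161 K; V₂ = 116 L.
ΔU = nCvΔT = 3.32×12.5×(161−352) = -7900 J.
Q = 0 for an adiabatic process, so W = −ΔU = 7900 J.
Work done on the gas = −W_by = -7900 J.

-7900 J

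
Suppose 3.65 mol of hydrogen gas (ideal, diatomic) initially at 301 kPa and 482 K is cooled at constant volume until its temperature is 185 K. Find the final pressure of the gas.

116 kPa

V₁ = nRT₁/P₁ = 3.65×8.314×482/301 = 48.6 L.
Isochoric: V stays 48.6 L; P/T = const ⇒ T₂ = 185 K, P₂ = 116 kPa.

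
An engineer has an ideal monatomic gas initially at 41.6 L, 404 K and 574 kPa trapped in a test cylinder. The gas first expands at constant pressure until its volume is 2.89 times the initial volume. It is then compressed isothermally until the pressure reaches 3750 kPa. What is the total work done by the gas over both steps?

-84400 J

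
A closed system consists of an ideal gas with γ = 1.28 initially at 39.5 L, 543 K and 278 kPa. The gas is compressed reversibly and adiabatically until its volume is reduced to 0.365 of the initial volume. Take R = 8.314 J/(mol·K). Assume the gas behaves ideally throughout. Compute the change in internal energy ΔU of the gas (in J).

n = P₁V₁/(RT₁) = 278×39.5/(8.314×543) = 2.43 mol.
Adiabatic: TV^(γ−1) = const ⇒ T₂ = 543×(2.74)^0.280 = 720 K; PV^γ = const ⇒ P₂ = 1010 kPa.
For an ideal gas ΔU = nCvΔT with Cv = R/(γ−1) = 29.7 J/(mol·K).
ΔU = 2.43×29.7×(720−543) = 12800 J.

12800 J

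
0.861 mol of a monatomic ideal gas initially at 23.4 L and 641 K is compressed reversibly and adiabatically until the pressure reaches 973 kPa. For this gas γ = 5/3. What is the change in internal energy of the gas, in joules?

6180 J

P₁ = nRT₁/V₁ = 0.861×8.314×641/23.4 = 196 kPa.
Adiabatic: T₂/T₁ = (P₂/P₁)^((γ−1)/γ) ⇒ T₂ = 641×(4.96)^0.400 = 1220 K; V₂ = 8.95 L.
For an ideal gas ΔU = nCvΔT with Cv = (3/2)R = 12.5 J/(mol·K).
ΔU = 0.861×12.5×(1220−641) = 6180 J.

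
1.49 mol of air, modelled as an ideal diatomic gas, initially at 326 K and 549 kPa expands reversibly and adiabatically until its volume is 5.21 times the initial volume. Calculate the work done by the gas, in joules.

4880 J

V₁ = nRT₁/P₁ = 1.49×8.314×326/549 = 7.36 L.
Adiabatic: TV^(γ−1) = const ⇒ T₂ = 326×(0.192)^0.400 = 168 K; PV^γ = const ⇒ P₂ = 54.5 kPa.
ΔU = nCvΔT = 1.49×20.8×(168−326) = -4880 J.
Q = 0 for an adiabatic process, so W = −ΔU = 4880 J.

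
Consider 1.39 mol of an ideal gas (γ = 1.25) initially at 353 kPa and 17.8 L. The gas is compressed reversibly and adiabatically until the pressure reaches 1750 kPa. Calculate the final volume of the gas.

4.95 L

T₁ = P₁V₁/(nR) = 353×17.8/(1.39×8.314) = 544 K.
Adiabatic: T₂/T₁ = (P₂/P₁)^((γ−1)/γ) ⇒ T₂ = 544×(4.96)^0.200 = 749 K; V₂ = 4.95 L.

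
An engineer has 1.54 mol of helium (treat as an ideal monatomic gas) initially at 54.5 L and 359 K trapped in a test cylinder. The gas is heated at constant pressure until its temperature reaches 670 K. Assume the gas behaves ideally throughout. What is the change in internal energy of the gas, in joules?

5970 J

P₁ = nRT₁/V₁ = 1.54×8.314×359/54.5 = 84.3 kPa.
Isobaric: P stays 84.3 kPa; V/T = const ⇒ T₂ = 670 K, V₂ = 102 L.
For an ideal gas ΔU = nCvΔT with Cv = (3/2)R = 12.5 J/(mol·K).
ΔU = 1.54×12.5×(670−359) = 5970 J.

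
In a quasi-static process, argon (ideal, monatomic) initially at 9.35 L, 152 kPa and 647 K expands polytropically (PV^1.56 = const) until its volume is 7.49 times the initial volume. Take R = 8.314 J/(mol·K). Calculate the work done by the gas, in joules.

1720 J

n = P₁V₁/(RT₁) = 152×9.35/(8.314×647) = 0.264 mol.
Polytropic n=1.56: T₂ = T₁(V₁/V₂)^(n−1) = 647×(0.134)^0.56 = 210 K; P₂ = P₁(V₁/V₂)^n = 6.57 kPa.
W = (P₁V₁−P₂V₂)/(n−1) = (152×9.35−6.57×70.0)/0.56 = 1720 J.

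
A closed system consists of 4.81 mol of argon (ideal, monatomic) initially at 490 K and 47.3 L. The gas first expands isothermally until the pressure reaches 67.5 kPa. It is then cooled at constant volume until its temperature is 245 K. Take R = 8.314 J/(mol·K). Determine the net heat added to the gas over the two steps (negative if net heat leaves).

P₁ = nRT₁/V₁ = 4.81×8.314×490/47.3 = 414 kPa.
Step 1 — Isothermal: T stays 490 K; PV = const ⇒ V₂ = 290 L, P₂ = 67.5 kPa.
ΔU = 0 (ideal gas, T constant).
W = nRT ln(V₂/V₁) = 4.81×8.314×490×ln(6.14) = 35600 J.
Q = ΔU + W = 35600 J.
State after step 1: P = 67.5 kPa, V = 290 L, T = 490 K.
Step 2 — Isochoric: V stays 290 L; P/T = const ⇒ T₂ = 245 K, P₂ = 33.8 kPa.
W = 0 (no volume change).
ΔU = nCvΔT = 4.81×12.5×(245−490) = -14700 J.
Q = ΔU = -14700 J.
Net over both steps: W = 35600 J, Q = 20900 J, ΔU = -14700 J.

20900 J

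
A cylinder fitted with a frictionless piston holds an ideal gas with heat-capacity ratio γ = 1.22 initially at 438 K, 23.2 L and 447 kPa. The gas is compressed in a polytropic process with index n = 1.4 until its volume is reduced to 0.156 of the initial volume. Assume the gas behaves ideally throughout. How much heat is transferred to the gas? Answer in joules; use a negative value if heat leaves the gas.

n = P₁V₁/(RT₁) = 447×23.2/(8.314×438) = 2.85 mol.
Polytropic n=1.4: T₂ = T₁(V₁/V₂)^(n−1) = 438×(6.41)^0.40 = 921 K; P₂ = P₁(V₁/V₂)^n = 6020 kPa.
W = (P₁V₁−P₂V₂)/(n−1) = (447×23.2−6020×3.62)/0.40 = -28600 J.
ΔU = nCvΔT = 2.85×37.8×(921−438) = 52000 J.
Q = ΔU + W = 23400 J.

23400 J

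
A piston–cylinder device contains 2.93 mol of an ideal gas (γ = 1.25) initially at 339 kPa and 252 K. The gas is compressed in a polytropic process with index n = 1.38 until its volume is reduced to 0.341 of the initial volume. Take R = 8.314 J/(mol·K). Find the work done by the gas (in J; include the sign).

-8160 J

V₁ = nRT₁/P₁ = 2.93×8.314×252/339 = 18.1 L.
Polytropic n=1.38: T₂ = T₁(V₁/V₂)^(n−1) = 252×(2.93)^0.38 = 379 K; P₂ = P₁(V₁/V₂)^n = 1500 kPa.
W = (P₁V₁−P₂V₂)/(n−1) = (339×18.1−1500×6.17)/0.38 = -8160 J.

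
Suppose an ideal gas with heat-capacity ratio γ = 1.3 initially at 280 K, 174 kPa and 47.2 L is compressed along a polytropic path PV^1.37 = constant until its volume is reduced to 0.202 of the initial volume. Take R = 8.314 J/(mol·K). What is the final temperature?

506 K

Polytropic n=1.37: T₂ = T₁(V₁/V₂)^(n−1) = 280×(4.95)^0.37 = 506 K; P₂ = P₁(V₁/V₂)^n = 1560 kPa.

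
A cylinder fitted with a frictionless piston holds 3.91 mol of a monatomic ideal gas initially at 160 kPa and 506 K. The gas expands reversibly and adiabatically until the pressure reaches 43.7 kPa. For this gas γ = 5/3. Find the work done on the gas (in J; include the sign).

-9990 J

V₁ = nRT₁/P₁ = 3.91×8.314×506/160 = 103 L.
Adiabatic: T₂/T₁ = (P₂/P₁)^((γ−1)/γ) ⇒ T₂ = 506×(0.273)^0.400 = 301 K; V₂ = 224 L.
ΔU = nCvΔT = 3.91×12.5×(301−506) = -9990 J.
Q = 0 for an adiabatic process, so W = −ΔU = 9990 J.
Work done on the gas = −W_by = -9990 J.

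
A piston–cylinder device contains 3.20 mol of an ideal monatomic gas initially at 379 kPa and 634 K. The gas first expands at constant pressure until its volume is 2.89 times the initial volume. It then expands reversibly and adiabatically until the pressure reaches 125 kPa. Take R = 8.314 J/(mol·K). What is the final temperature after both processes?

V₁ = nRT₁/P₁ = 3.20×8.314×634/379 = 44.5 L.
Step 1 — Isobaric: P stays 379 kPa; V/T = const ⇒ T₂ = 1830 K, V₂ = 129 L.
W = PΔV = 379×(129−44.5) kPa·L = 31900 J.
ΔU = nCvΔT = 3.20×12.5×(1830−634) = 47800 J.
Q = ΔU + W = nCpΔT = 79700 J.
State after step 1: P = 379 kPa, V = 129 L, T = 1830 K.
Step 2 — Adiabatic: T₂/T₁ = (P₂/P₁)^((γ−1)/γ) ⇒ T₂ = 1830×(0.330)^0.400 = 1180 K; V₂ = 250 L.
ΔU = nCvΔT = 3.20×12.5×(1180−1830) = -26200 J.
Q = 0 for an adiabatic process, so W = −ΔU = 26200 J.
Net over both steps: W = 58100 J, Q = 79700 J, ΔU = 21600 J.

1180 K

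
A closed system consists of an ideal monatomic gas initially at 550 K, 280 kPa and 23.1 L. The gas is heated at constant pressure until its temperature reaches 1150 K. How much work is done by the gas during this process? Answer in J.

7060 J

n = P₁V₁/(RT₁) = 280×23.1/(8.314×550) = 1.41 mol.
Isobaric: P stays 280 kPa; V/T = const ⇒ T₂ = 1150 K, V₂ = 48.3 L.
W = PΔV = 280×(48.3−23.1) kPa·L = 7060 J.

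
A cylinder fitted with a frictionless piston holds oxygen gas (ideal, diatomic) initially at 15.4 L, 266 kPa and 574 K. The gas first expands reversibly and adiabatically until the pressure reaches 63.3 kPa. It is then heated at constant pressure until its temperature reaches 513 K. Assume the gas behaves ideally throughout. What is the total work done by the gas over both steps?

4390 J

n = P₁V₁/(RT₁) = 266×15.4/(8.314×574) = 0.858 mol.
Step 1 — Adiabatic: T₂/T₁ = (P₂/P₁)^((γ−1)/γ) ⇒ T₂ = 574×(0.238)^0.286 = 381 K; V₂ = 42.9 L.
ΔU = nCvΔT = 0.858×20.8×(381−574) = -3450 J.
Q = 0 for an adiabatic process, so W = −ΔU = 3450 J.
State after step 1: P = 63.3 kPa, V = 42.9 L, T = 381 K.
Step 2 — Isobaric: P stays 63.3 kPa; V/T = const ⇒ T₂ = 513 K, V₂ = 57.8 L.
W = PΔV = 63.3×(57.8−42.9) kPa·L = 943 J.
ΔU = nCvΔT = 0.858×20.8×(513−381) = 2360 J.
Q = ΔU + W = nCpΔT = 3300 J.
Net over both steps: W = 4390 J, Q = 3300 J, ΔU = -1090 J.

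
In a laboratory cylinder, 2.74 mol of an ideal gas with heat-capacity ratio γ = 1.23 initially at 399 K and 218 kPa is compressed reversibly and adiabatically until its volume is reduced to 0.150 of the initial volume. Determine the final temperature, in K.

V₁ = nRT₁/P₁ = 2.74×8.314×399/218 = 41.7 L.
Adiabatic: TV^(γ−1) = const ⇒ T₂ = 399×(6.67)^0.230 = 617 K; PV^γ = const ⇒ P₂ = 2250 kPa.

617 K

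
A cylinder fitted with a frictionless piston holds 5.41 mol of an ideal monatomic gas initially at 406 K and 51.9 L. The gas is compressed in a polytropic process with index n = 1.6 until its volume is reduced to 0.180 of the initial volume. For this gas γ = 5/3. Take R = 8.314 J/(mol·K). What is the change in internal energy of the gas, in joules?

P₁ = nRT₁/V₁ = 5.41×8.314×406/51.9 = 352 kPa.
Polytropic n=1.6: T₂ = T₁(V₁/V₂)^(n−1) = 406×(5.56)^0.60 = 1140 K; P₂ = P₁(V₁/V₂)^n = 5470 kPa.
For an ideal gas ΔU = nCvΔT with Cv = (3/2)R = 12.5 J/(mol·K).
ΔU = 5.41×12.5×(1140−406) = 49200 J.

49200 J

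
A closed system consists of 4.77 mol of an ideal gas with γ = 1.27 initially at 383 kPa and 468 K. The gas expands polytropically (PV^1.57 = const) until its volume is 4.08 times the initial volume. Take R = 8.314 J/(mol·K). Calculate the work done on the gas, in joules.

-18000 J

V₁ = nRT₁/P₁ = 4.77×8.314×468/383 = 48.5 L.
Polytropic n=1.57: T₂ = T₁(V₁/V₂)^(n−1) = 468×(0.245)^0.57 = 210 K; P₂ = P₁(V₁/V₂)^n = 42.1 kPa.
W = (P₁V₁−P₂V₂)/(n−1) = (383×48.5−42.1×198)/0.57 = 18000 J.
Work done on the gas = −W_by = -18000 J.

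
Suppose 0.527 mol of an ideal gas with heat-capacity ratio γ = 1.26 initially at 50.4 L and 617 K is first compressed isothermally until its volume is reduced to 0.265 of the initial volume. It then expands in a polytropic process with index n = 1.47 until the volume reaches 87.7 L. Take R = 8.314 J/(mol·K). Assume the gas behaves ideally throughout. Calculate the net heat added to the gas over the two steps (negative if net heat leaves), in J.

P₁ = nRT₁/V₁ = 0.527×8.314×617/50.4 = 53.6 kPa.
Step 1 — Isothermal: T stays 617 K; PV = const ⇒ V₂ = 13.4 L, P₂ = 202 kPa.
ΔU = 0 (ideal gas, T constant).
W = nRT ln(V₂/V₁) = 0.527×8.314×617×ln(0.265) = -3590 J.
Q = ΔU + W = -3590 J.
State after step 1: P = 202 kPa, V = 13.4 L, T = 617 K.
Step 2 — Polytropic n=1.47: T₂ = T₁(V₁/V₂)^(n−1) = 617×(0.152)^0.47 = 255 K; P₂ = P₁(V₁/V₂)^n = 12.7 kPa.
W = (P₁V₁−P₂V₂)/(n−1) = (202×13.4−12.7×87.7)/0.47 = 3380 J.
ΔU = nCvΔT = 0.527×32.0×(255−617) = -6100 J.
Q = ΔU + W = -2730 J.
Net over both steps: W = -213 J, Q = -6320 J, ΔU = -6100 J.

-6320 J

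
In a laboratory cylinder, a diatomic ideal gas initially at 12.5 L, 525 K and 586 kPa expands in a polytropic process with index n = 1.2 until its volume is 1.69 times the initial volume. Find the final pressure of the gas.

312 kPa

Polytropic n=1.2: T₂ = T₁(V₁/V₂)^(n−1) = 525×(0.592)^0.20 = 473 K; P₂ = P₁(V₁/V₂)^n = 312 kPa.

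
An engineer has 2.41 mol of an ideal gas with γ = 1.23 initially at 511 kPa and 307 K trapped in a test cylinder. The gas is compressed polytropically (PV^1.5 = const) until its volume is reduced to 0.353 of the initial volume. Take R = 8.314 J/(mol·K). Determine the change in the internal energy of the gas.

18300 J

V₁ = nRT₁/P₁ = 2.41×8.314×307/511 = 12.0 L.
Polytropic n=1.5: T₂ = T₁(V₁/V₂)^(n−1) = 307×(2.83)^0.50 = 517 K; P₂ = P₁(V₁/V₂)^n = 2440 kPa.
For an ideal gas ΔU = nCvΔT with Cv = R/(γ−1) = 36.1 J/(mol·K).
ΔU = 2.41×36.1×(517−307) = 18300 J.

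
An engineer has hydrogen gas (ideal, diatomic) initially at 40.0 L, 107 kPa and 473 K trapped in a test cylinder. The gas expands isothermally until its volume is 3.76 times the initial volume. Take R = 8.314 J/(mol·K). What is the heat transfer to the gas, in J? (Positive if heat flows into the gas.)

5670 J

n = P₁V₁/(RT₁) = 107×40.0/(8.314×473) = 1.09 mol.
Isothermal: T stays 473 K; PV = const ⇒ V₂ = 150 L, P₂ = 28.5 kPa.
ΔU = 0 (ideal gas, T constant).
W = nRT ln(V₂/V₁) = 1.09×8.314×473×ln(3.76) = 5670 J.
Q = ΔU + W = 5670 J.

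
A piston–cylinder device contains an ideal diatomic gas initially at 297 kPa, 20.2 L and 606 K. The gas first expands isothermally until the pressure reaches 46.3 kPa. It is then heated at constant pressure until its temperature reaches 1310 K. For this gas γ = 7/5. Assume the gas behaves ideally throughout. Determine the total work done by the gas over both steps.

n = P₁V₁/(RT₁) = 297×20.2/(8.314×606) = 1.19 mol.
Step 1 — Isothermal: T stays 606 K; PV = const ⇒ V₂ = 130 L, P₂ = 46.3 kPa.
ΔU = 0 (ideal gas, T constant).
W = nRT ln(V₂/V₁) = 1.19×8.314×606×ln(6.41) = 11200 J.
Q = ΔU + W = 11200 J.
State after step 1: P = 46.3 kPa, V = 130 L, T = 606 K.
Step 2 — Isobaric: P stays 46.3 kPa; V/T = const ⇒ T₂ = 1310 K, V₂ = 280 L.
W = PΔV = 46.3×(280−130) kPa·L = 6970 J.
ΔU = nCvΔT = 1.19×20.8×(1310−606) = 17400 J.
Q = ΔU + W = nCpΔT = 24400 J.
Net over both steps: W = 18100 J, Q = 35500 J, ΔU = 17400 J.

18100 J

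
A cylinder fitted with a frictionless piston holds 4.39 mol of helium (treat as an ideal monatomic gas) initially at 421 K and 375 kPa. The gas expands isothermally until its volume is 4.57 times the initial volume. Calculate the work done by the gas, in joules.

23300 J

V₁ = nRT₁/P₁ = 4.39×8.314×421/375 = 41.0 L.
Isothermal: T stays 421 K; PV = const ⇒ V₂ = 187 L, P₂ = 82.1 kPa.
W = nRT ln(V₂/V₁) = 4.39×8.314×421×ln(4.57) = 23300 J.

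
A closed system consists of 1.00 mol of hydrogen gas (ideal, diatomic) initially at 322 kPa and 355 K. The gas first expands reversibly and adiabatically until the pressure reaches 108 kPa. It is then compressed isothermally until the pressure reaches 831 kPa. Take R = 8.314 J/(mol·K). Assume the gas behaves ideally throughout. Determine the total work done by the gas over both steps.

V₁ = nRT₁/P₁ = 1.00×8.314×355/322 = 9.17 L.
Step 1 — Adiabatic: T₂/T₁ = (P₂/P₁)^((γ−1)/γ) ⇒ T₂ = 355×(0.335)^0.286 = 260 K; V₂ = 20.0 L.
ΔU = nCvΔT = 1.00×20.8×(260−355) = -1980 J.
Q = 0 for an adiabatic process, so W = −ΔU = 1980 J.
State after step 1: P = 108 kPa, V = 20.0 L, T = 260 K.
Step 2 — Isothermal: T stays 260 K; PV = const ⇒ V₂ = 2.60 L, P₂ = 831 kPa.
ΔU = 0 (ideal gas, T constant).
W = nRT ln(V₂/V₁) = 1.00×8.314×260×ln(0.130) = -4410 J.
Q = ΔU + W = -4410 J.
Net over both steps: W = -2430 J, Q = -4410 J, ΔU = -1980 J.

-2430 J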